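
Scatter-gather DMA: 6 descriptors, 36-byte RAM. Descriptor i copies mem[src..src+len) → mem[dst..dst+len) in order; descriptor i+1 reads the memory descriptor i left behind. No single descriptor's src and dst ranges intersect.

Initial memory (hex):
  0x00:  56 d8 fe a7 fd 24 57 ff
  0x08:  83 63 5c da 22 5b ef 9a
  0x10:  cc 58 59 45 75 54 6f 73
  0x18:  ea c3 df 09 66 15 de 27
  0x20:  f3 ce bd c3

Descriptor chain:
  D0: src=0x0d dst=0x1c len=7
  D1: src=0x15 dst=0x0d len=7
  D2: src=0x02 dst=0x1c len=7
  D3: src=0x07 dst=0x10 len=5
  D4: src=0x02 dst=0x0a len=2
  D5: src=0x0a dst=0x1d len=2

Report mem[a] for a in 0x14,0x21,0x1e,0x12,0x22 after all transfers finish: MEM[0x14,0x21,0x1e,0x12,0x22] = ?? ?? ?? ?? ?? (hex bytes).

MEM[0x14,0x21,0x1e,0x12,0x22] = da ff a7 63 83

  after D0: wrote 7B at 0x1c = 5bef9acc585945
  after D1: wrote 7B at 0x0d = 546f73eac3df09
  after D2: wrote 7B at 0x1c = fea7fd2457ff83
  after D3: wrote 5B at 0x10 = ff83635cda
  after D4: wrote 2B at 0x0a = fea7
  after D5: wrote 2B at 0x1d = fea7
query mem[0x14]=0xda, mem[0x21]=0xff, mem[0x1e]=0xa7, mem[0x12]=0x63, mem[0x22]=0x83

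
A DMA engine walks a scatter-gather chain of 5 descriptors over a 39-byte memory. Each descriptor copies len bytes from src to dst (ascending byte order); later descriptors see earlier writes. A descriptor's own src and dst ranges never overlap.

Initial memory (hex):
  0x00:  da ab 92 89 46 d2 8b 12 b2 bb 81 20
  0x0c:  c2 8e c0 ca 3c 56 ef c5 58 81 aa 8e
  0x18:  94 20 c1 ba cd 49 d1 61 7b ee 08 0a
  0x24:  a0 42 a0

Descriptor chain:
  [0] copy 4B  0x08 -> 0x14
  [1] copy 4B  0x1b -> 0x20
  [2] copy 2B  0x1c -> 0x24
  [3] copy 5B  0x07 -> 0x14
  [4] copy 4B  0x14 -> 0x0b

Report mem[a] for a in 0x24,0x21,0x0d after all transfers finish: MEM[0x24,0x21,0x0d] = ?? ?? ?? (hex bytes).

MEM[0x24,0x21,0x0d] = cd cd bb

D0: mem[0x14..0x17] <- [b2 bb 81 20]
D1: mem[0x20..0x23] <- [ba cd 49 d1]
D2: mem[0x24..0x25] <- [cd 49]
D3: mem[0x14..0x18] <- [12 b2 bb 81 20]
D4: mem[0x0b..0x0e] <- [12 b2 bb 81]
query mem[0x24]=0xcd, mem[0x21]=0xcd, mem[0x0d]=0xbb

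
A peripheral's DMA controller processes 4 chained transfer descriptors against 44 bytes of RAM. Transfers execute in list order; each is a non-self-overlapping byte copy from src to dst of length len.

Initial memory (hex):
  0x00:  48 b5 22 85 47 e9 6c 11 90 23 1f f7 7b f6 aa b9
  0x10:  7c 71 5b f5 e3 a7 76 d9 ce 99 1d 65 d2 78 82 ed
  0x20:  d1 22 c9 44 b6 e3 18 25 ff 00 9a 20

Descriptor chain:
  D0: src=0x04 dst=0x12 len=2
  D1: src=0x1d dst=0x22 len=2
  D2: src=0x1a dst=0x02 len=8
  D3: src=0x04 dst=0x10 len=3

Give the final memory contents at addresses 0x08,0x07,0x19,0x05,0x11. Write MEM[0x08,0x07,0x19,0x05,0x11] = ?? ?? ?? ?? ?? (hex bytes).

[0] 0x04->0x12 len=2 : 47 e9
[1] 0x1d->0x22 len=2 : 78 82
[2] 0x1a->0x02 len=8 : 1d 65 d2 78 82 ed d1 22
[3] 0x04->0x10 len=3 : d2 78 82
query mem[0x08]=0xd1, mem[0x07]=0xed, mem[0x19]=0x99, mem[0x05]=0x78, mem[0x11]=0x78

MEM[0x08,0x07,0x19,0x05,0x11] = d1 ed 99 78 78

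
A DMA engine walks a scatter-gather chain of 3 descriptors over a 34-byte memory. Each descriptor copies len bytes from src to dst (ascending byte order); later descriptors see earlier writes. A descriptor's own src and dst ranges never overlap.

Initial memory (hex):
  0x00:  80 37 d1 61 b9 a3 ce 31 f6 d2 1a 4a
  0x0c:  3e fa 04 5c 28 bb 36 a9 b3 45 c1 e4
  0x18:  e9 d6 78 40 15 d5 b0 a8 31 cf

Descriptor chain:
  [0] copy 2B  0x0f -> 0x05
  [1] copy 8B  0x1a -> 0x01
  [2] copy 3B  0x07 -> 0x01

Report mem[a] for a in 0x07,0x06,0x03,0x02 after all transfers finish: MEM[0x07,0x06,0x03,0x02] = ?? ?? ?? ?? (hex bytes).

MEM[0x07,0x06,0x03,0x02] = 31 a8 d2 cf

  after D0: wrote 2B at 0x05 = 5c28
  after D1: wrote 8B at 0x01 = 784015d5b0a831cf
  after D2: wrote 3B at 0x01 = 31cfd2
query mem[0x07]=0x31, mem[0x06]=0xa8, mem[0x03]=0xd2, mem[0x02]=0xcf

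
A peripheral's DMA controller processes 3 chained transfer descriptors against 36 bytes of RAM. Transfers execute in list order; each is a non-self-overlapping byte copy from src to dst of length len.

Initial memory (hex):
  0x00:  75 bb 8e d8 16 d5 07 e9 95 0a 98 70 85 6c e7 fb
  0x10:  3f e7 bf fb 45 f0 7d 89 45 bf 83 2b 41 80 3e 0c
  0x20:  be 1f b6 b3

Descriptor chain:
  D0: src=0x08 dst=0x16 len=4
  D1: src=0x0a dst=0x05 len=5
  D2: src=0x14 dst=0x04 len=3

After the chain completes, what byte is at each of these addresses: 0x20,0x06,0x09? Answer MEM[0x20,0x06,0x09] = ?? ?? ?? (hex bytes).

MEM[0x20,0x06,0x09] = be 95 e7

  after D0: wrote 4B at 0x16 = 950a9870
  after D1: wrote 5B at 0x05 = 9870856ce7
  after D2: wrote 3B at 0x04 = 45f095
query mem[0x20]=0xbe, mem[0x06]=0x95, mem[0x09]=0xe7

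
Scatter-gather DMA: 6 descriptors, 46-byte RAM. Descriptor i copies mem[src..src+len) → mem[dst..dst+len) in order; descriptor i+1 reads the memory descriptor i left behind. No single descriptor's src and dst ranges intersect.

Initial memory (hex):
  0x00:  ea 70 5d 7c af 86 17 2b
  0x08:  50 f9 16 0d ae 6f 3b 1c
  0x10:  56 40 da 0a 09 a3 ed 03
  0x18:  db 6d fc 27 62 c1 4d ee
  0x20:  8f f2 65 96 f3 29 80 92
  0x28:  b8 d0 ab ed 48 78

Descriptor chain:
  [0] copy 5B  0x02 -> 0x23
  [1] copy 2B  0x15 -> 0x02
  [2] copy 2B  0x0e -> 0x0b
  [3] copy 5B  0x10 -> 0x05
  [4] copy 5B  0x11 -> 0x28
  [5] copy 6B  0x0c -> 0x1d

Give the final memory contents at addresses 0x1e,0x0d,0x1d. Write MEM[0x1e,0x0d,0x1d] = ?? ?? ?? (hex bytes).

MEM[0x1e,0x0d,0x1d] = 6f 6f 1c

#0 dst[0x23+5] := {0x5d,0x7c,0xaf,0x86,0x17}
#1 dst[0x02+2] := {0xa3,0xed}
#2 dst[0x0b+2] := {0x3b,0x1c}
#3 dst[0x05+5] := {0x56,0x40,0xda,0x0a,0x09}
#4 dst[0x28+5] := {0x40,0xda,0x0a,0x09,0xa3}
#5 dst[0x1d+6] := {0x1c,0x6f,0x3b,0x1c,0x56,0x40}
query mem[0x1e]=0x6f, mem[0x0d]=0x6f, mem[0x1d]=0x1c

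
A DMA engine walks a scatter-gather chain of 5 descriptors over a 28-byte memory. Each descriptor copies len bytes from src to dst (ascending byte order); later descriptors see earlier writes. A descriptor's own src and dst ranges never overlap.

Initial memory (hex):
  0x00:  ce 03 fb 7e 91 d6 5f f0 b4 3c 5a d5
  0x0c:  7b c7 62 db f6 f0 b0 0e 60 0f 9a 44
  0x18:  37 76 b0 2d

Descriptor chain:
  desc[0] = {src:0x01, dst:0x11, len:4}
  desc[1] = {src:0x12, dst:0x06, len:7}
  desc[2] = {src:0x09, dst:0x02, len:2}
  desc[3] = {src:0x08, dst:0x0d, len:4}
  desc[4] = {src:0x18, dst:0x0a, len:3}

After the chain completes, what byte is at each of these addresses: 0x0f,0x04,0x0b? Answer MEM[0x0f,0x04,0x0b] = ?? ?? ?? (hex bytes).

MEM[0x0f,0x04,0x0b] = 9a 91 76

D0: mem[0x11..0x14] <- [03 fb 7e 91]
D1: mem[0x06..0x0c] <- [fb 7e 91 0f 9a 44 37]
D2: mem[0x02..0x03] <- [0f 9a]
D3: mem[0x0d..0x10] <- [91 0f 9a 44]
D4: mem[0x0a..0x0c] <- [37 76 b0]
query mem[0x0f]=0x9a, mem[0x04]=0x91, mem[0x0b]=0x76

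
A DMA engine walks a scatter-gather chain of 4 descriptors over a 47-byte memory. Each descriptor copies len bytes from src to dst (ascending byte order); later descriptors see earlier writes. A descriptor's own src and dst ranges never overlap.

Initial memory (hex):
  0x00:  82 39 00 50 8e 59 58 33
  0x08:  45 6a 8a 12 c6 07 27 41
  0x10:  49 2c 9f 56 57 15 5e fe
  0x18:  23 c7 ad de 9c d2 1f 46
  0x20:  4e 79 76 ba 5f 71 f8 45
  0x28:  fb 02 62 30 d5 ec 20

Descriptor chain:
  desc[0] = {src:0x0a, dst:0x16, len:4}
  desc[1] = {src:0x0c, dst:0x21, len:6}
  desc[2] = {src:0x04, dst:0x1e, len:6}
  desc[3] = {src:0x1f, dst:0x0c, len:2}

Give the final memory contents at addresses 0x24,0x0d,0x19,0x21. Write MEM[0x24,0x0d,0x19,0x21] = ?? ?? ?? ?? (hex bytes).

MEM[0x24,0x0d,0x19,0x21] = 41 58 07 33

D0: mem[0x16..0x19] <- [8a 12 c6 07]
D1: mem[0x21..0x26] <- [c6 07 27 41 49 2c]
D2: mem[0x1e..0x23] <- [8e 59 58 33 45 6a]
D3: mem[0x0c..0x0d] <- [59 58]
query mem[0x24]=0x41, mem[0x0d]=0x58, mem[0x19]=0x07, mem[0x21]=0x33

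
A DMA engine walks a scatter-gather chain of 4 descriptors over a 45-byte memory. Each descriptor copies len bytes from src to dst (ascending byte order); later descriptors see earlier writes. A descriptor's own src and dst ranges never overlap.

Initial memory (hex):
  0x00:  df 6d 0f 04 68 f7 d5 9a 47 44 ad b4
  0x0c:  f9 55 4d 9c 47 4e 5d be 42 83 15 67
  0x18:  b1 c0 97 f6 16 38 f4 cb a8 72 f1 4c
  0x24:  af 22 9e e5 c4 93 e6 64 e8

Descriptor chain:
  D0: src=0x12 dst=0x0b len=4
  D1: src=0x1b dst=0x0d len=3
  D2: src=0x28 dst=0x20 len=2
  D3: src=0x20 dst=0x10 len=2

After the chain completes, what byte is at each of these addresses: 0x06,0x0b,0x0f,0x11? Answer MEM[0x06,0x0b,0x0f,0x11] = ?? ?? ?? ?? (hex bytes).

#0 dst[0x0b+4] := {0x5d,0xbe,0x42,0x83}
#1 dst[0x0d+3] := {0xf6,0x16,0x38}
#2 dst[0x20+2] := {0xc4,0x93}
#3 dst[0x10+2] := {0xc4,0x93}
query mem[0x06]=0xd5, mem[0x0b]=0x5d, mem[0x0f]=0x38, mem[0x11]=0x93

MEM[0x06,0x0b,0x0f,0x11] = d5 5d 38 93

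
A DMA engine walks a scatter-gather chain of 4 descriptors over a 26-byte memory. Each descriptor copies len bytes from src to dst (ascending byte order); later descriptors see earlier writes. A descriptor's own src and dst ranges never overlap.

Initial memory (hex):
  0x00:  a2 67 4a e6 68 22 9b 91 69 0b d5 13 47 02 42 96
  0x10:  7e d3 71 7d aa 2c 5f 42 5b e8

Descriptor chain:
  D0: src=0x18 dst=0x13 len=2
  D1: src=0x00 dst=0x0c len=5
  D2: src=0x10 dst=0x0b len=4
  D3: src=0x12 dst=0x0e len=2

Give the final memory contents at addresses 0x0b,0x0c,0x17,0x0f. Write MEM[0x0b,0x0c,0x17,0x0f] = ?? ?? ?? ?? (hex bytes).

[0] 0x18->0x13 len=2 : 5b e8
[1] 0x00->0x0c len=5 : a2 67 4a e6 68
[2] 0x10->0x0b len=4 : 68 d3 71 5b
[3] 0x12->0x0e len=2 : 71 5b
query mem[0x0b]=0x68, mem[0x0c]=0xd3, mem[0x17]=0x42, mem[0x0f]=0x5b

MEM[0x0b,0x0c,0x17,0x0f] = 68 d3 42 5b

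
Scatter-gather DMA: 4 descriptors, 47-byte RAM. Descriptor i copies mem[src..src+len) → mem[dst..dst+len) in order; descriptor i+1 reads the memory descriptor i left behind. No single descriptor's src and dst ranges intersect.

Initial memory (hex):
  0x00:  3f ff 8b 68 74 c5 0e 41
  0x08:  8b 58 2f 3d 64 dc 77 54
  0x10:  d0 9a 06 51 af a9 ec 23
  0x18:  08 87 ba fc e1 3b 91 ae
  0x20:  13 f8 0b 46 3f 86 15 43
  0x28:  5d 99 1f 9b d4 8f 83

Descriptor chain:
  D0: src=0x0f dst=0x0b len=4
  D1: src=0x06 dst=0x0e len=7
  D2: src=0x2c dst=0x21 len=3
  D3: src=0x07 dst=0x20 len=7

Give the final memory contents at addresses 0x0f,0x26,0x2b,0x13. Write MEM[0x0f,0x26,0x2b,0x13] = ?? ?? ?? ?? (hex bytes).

MEM[0x0f,0x26,0x2b,0x13] = 41 9a 9b 54

[0] 0x0f->0x0b len=4 : 54 d0 9a 06
[1] 0x06->0x0e len=7 : 0e 41 8b 58 2f 54 d0
[2] 0x2c->0x21 len=3 : d4 8f 83
[3] 0x07->0x20 len=7 : 41 8b 58 2f 54 d0 9a
query mem[0x0f]=0x41, mem[0x26]=0x9a, mem[0x2b]=0x9b, mem[0x13]=0x54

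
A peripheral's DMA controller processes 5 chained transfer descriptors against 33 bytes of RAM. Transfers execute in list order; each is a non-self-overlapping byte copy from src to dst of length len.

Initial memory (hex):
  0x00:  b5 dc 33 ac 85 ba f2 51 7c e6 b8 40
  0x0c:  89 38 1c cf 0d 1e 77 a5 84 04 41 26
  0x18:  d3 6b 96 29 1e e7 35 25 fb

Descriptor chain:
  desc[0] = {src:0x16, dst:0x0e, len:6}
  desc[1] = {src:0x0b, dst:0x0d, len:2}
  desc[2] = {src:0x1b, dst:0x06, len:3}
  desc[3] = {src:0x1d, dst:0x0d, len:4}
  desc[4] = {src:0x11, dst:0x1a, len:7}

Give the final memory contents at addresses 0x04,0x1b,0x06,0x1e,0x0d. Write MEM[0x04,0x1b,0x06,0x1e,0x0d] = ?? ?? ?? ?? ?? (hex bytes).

D0: mem[0x0e..0x13] <- [41 26 d3 6b 96 29]
D1: mem[0x0d..0x0e] <- [40 89]
D2: mem[0x06..0x08] <- [29 1e e7]
D3: mem[0x0d..0x10] <- [e7 35 25 fb]
D4: mem[0x1a..0x20] <- [6b 96 29 84 04 41 26]
query mem[0x04]=0x85, mem[0x1b]=0x96, mem[0x06]=0x29, mem[0x1e]=0x04, mem[0x0d]=0xe7

MEM[0x04,0x1b,0x06,0x1e,0x0d] = 85 96 29 04 e7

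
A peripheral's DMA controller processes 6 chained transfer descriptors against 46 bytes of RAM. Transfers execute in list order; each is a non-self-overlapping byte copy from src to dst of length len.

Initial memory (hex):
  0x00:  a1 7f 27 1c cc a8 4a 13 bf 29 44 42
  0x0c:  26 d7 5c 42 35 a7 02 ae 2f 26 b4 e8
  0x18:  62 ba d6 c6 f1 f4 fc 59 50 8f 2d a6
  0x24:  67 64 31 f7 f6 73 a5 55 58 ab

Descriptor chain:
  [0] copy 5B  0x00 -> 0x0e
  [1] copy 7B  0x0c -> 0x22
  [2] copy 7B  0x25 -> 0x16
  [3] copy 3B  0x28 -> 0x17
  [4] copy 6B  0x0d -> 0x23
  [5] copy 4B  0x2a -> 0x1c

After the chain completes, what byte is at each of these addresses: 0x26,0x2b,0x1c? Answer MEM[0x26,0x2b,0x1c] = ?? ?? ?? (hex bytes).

  after D0: wrote 5B at 0x0e = a17f271ccc
  after D1: wrote 7B at 0x22 = 26d7a17f271ccc
  after D2: wrote 7B at 0x16 = 7f271ccc73a555
  after D3: wrote 3B at 0x17 = cc73a5
  after D4: wrote 6B at 0x23 = d7a17f271ccc
  after D5: wrote 4B at 0x1c = a55558ab
query mem[0x26]=0x27, mem[0x2b]=0x55, mem[0x1c]=0xa5

MEM[0x26,0x2b,0x1c] = 27 55 a5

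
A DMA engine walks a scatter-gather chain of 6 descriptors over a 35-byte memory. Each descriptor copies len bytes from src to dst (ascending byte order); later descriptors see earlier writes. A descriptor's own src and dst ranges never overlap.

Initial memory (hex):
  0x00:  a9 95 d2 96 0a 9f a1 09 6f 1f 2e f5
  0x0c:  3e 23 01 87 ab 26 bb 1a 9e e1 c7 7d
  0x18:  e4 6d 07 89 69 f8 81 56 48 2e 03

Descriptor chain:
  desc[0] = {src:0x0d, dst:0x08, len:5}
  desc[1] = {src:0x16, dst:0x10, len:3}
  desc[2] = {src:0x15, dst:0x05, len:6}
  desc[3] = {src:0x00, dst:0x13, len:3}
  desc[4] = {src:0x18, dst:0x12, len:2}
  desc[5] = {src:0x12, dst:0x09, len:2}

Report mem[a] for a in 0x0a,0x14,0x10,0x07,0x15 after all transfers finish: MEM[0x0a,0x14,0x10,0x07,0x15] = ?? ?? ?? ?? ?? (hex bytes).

[0] 0x0d->0x08 len=5 : 23 01 87 ab 26
[1] 0x16->0x10 len=3 : c7 7d e4
[2] 0x15->0x05 len=6 : e1 c7 7d e4 6d 07
[3] 0x00->0x13 len=3 : a9 95 d2
[4] 0x18->0x12 len=2 : e4 6d
[5] 0x12->0x09 len=2 : e4 6d
query mem[0x0a]=0x6d, mem[0x14]=0x95, mem[0x10]=0xc7, mem[0x07]=0x7d, mem[0x15]=0xd2

MEM[0x0a,0x14,0x10,0x07,0x15] = 6d 95 c7 7d d2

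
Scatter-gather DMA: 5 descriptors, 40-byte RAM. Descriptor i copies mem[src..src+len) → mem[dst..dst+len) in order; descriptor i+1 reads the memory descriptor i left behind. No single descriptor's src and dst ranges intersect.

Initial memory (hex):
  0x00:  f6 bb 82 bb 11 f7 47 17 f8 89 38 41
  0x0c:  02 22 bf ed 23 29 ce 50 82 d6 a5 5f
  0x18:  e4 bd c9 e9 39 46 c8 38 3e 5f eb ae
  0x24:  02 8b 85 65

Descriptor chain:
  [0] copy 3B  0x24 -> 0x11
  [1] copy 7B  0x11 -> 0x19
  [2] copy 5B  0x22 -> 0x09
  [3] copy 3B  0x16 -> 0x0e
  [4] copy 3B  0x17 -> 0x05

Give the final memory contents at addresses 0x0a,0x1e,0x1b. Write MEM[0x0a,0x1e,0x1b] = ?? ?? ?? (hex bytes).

MEM[0x0a,0x1e,0x1b] = ae a5 85

[0] 0x24->0x11 len=3 : 02 8b 85
[1] 0x11->0x19 len=7 : 02 8b 85 82 d6 a5 5f
[2] 0x22->0x09 len=5 : eb ae 02 8b 85
[3] 0x16->0x0e len=3 : a5 5f e4
[4] 0x17->0x05 len=3 : 5f e4 02
query mem[0x0a]=0xae, mem[0x1e]=0xa5, mem[0x1b]=0x85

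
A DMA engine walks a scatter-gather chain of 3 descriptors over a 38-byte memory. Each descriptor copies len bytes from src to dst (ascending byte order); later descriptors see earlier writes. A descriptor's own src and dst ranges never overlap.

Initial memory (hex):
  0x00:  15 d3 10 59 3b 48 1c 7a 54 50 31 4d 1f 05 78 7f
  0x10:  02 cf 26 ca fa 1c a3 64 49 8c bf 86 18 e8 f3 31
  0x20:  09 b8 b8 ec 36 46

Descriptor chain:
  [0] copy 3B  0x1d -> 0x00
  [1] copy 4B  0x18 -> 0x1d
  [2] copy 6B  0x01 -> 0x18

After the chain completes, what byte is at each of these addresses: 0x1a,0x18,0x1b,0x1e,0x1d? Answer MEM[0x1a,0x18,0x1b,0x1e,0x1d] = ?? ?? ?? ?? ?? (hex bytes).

MEM[0x1a,0x18,0x1b,0x1e,0x1d] = 59 f3 3b 8c 1c

D0: mem[0x00..0x02] <- [e8 f3 31]
D1: mem[0x1d..0x20] <- [49 8c bf 86]
D2: mem[0x18..0x1d] <- [f3 31 59 3b 48 1c]
query mem[0x1a]=0x59, mem[0x18]=0xf3, mem[0x1b]=0x3b, mem[0x1e]=0x8c, mem[0x1d]=0x1c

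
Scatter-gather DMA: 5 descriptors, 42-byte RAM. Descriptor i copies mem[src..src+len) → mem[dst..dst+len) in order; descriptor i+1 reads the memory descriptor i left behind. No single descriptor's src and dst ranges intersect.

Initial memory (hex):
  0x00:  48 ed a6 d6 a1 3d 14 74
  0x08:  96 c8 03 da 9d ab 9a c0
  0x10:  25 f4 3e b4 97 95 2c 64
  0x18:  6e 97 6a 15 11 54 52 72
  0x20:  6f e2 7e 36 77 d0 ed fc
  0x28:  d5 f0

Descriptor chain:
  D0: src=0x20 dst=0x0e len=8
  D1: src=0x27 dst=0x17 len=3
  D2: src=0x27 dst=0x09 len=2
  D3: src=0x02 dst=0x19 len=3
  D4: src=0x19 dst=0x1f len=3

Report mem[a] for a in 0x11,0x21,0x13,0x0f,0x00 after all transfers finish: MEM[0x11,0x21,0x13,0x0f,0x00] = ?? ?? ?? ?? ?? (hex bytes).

MEM[0x11,0x21,0x13,0x0f,0x00] = 36 a1 d0 e2 48

  after D0: wrote 8B at 0x0e = 6fe27e3677d0edfc
  after D1: wrote 3B at 0x17 = fcd5f0
  after D2: wrote 2B at 0x09 = fcd5
  after D3: wrote 3B at 0x19 = a6d6a1
  after D4: wrote 3B at 0x1f = a6d6a1
query mem[0x11]=0x36, mem[0x21]=0xa1, mem[0x13]=0xd0, mem[0x0f]=0xe2, mem[0x00]=0x48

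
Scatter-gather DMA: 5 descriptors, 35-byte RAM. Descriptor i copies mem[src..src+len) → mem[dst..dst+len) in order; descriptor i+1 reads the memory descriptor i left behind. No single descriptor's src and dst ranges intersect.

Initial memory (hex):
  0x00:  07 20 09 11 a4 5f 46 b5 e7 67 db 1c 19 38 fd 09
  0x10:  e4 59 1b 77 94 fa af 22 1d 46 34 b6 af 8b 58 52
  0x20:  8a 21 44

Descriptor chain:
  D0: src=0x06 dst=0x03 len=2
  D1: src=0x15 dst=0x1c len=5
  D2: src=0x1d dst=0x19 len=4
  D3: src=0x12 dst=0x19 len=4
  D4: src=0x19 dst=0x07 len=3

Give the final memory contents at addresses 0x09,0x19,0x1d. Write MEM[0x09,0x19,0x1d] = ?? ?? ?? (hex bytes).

[0] 0x06->0x03 len=2 : 46 b5
[1] 0x15->0x1c len=5 : fa af 22 1d 46
[2] 0x1d->0x19 len=4 : af 22 1d 46
[3] 0x12->0x19 len=4 : 1b 77 94 fa
[4] 0x19->0x07 len=3 : 1b 77 94
query mem[0x09]=0x94, mem[0x19]=0x1b, mem[0x1d]=0xaf

MEM[0x09,0x19,0x1d] = 94 1b af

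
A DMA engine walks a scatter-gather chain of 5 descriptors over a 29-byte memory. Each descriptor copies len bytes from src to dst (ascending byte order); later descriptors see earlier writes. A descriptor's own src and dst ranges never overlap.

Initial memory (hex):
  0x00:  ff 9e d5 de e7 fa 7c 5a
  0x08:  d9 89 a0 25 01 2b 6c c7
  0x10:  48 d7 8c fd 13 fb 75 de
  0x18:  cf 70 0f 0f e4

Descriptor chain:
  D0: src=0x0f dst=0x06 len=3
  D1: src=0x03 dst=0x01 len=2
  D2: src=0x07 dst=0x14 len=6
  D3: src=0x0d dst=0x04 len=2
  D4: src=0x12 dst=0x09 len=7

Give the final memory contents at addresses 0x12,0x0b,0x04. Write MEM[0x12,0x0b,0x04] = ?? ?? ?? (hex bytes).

MEM[0x12,0x0b,0x04] = 8c 48 2b

#0 dst[0x06+3] := {0xc7,0x48,0xd7}
#1 dst[0x01+2] := {0xde,0xe7}
#2 dst[0x14+6] := {0x48,0xd7,0x89,0xa0,0x25,0x01}
#3 dst[0x04+2] := {0x2b,0x6c}
#4 dst[0x09+7] := {0x8c,0xfd,0x48,0xd7,0x89,0xa0,0x25}
query mem[0x12]=0x8c, mem[0x0b]=0x48, mem[0x04]=0x2b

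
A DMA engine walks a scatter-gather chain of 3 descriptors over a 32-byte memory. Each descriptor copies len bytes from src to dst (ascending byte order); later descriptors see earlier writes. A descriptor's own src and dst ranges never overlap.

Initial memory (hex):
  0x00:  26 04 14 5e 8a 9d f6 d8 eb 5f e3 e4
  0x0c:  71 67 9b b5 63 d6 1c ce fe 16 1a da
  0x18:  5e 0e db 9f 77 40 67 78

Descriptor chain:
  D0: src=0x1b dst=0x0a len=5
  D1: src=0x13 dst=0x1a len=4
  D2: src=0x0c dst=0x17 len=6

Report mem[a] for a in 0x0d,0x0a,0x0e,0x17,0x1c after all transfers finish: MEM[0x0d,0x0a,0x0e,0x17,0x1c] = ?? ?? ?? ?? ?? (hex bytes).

  after D0: wrote 5B at 0x0a = 9f77406778
  after D1: wrote 4B at 0x1a = cefe161a
  after D2: wrote 6B at 0x17 = 406778b563d6
query mem[0x0d]=0x67, mem[0x0a]=0x9f, mem[0x0e]=0x78, mem[0x17]=0x40, mem[0x1c]=0xd6

MEM[0x0d,0x0a,0x0e,0x17,0x1c] = 67 9f 78 40 d6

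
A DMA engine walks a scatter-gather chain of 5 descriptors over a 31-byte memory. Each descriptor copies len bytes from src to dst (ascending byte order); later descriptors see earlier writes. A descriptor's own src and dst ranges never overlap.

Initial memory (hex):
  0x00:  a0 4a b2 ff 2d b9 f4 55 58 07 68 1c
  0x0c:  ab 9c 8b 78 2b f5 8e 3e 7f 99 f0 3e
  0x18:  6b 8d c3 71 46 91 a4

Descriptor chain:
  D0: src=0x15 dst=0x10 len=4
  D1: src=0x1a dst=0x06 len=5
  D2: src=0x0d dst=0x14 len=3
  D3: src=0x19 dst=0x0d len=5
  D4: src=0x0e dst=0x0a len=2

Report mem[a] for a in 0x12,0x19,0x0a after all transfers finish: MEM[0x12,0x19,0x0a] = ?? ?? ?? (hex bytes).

MEM[0x12,0x19,0x0a] = 3e 8d c3

[0] 0x15->0x10 len=4 : 99 f0 3e 6b
[1] 0x1a->0x06 len=5 : c3 71 46 91 a4
[2] 0x0d->0x14 len=3 : 9c 8b 78
[3] 0x19->0x0d len=5 : 8d c3 71 46 91
[4] 0x0e->0x0a len=2 : c3 71
query mem[0x12]=0x3e, mem[0x19]=0x8d, mem[0x0a]=0xc3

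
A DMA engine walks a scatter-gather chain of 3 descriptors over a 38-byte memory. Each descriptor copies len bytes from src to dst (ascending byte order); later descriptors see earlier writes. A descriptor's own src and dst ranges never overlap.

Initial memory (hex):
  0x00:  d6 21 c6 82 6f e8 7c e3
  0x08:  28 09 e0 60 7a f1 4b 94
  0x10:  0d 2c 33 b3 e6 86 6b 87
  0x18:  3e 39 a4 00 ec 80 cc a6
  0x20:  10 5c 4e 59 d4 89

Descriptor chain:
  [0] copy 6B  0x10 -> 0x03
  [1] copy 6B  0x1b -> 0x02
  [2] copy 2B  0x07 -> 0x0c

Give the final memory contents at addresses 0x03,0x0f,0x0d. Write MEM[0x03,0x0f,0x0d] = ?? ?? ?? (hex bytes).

MEM[0x03,0x0f,0x0d] = ec 94 86

#0 dst[0x03+6] := {0x0d,0x2c,0x33,0xb3,0xe6,0x86}
#1 dst[0x02+6] := {0x00,0xec,0x80,0xcc,0xa6,0x10}
#2 dst[0x0c+2] := {0x10,0x86}
query mem[0x03]=0xec, mem[0x0f]=0x94, mem[0x0d]=0x86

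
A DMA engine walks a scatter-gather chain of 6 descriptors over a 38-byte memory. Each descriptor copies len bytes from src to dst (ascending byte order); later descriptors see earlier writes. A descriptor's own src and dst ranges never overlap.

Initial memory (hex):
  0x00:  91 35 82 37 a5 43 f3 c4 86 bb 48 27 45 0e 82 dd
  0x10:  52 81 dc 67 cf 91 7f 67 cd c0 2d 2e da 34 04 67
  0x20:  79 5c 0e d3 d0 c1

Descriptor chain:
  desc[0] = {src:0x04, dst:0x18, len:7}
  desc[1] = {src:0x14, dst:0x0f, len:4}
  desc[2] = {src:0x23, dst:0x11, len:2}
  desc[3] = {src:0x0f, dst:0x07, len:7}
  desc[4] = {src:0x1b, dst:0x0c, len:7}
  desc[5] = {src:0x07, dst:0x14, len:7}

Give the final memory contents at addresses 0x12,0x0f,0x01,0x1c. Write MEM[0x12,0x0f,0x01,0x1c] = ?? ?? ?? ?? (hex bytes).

#0 dst[0x18+7] := {0xa5,0x43,0xf3,0xc4,0x86,0xbb,0x48}
#1 dst[0x0f+4] := {0xcf,0x91,0x7f,0x67}
#2 dst[0x11+2] := {0xd3,0xd0}
#3 dst[0x07+7] := {0xcf,0x91,0xd3,0xd0,0x67,0xcf,0x91}
#4 dst[0x0c+7] := {0xc4,0x86,0xbb,0x48,0x67,0x79,0x5c}
#5 dst[0x14+7] := {0xcf,0x91,0xd3,0xd0,0x67,0xc4,0x86}
query mem[0x12]=0x5c, mem[0x0f]=0x48, mem[0x01]=0x35, mem[0x1c]=0x86

MEM[0x12,0x0f,0x01,0x1c] = 5c 48 35 86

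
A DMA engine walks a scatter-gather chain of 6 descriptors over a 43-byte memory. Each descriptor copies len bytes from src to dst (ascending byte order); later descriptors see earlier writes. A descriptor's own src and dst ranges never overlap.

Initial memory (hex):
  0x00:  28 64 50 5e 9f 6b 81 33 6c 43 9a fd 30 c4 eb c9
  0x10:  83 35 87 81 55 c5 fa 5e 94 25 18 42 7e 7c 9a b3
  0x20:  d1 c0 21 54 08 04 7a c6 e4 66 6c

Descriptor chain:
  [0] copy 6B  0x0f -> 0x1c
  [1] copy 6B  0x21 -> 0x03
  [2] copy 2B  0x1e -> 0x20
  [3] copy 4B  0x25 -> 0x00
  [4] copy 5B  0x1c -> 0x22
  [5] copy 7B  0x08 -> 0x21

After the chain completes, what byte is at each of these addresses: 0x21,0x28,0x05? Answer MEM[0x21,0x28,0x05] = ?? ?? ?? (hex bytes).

MEM[0x21,0x28,0x05] = 7a e4 54

D0: mem[0x1c..0x21] <- [c9 83 35 87 81 55]
D1: mem[0x03..0x08] <- [55 21 54 08 04 7a]
D2: mem[0x20..0x21] <- [35 87]
D3: mem[0x00..0x03] <- [04 7a c6 e4]
D4: mem[0x22..0x26] <- [c9 83 35 87 35]
D5: mem[0x21..0x27] <- [7a 43 9a fd 30 c4 eb]
query mem[0x21]=0x7a, mem[0x28]=0xe4, mem[0x05]=0x54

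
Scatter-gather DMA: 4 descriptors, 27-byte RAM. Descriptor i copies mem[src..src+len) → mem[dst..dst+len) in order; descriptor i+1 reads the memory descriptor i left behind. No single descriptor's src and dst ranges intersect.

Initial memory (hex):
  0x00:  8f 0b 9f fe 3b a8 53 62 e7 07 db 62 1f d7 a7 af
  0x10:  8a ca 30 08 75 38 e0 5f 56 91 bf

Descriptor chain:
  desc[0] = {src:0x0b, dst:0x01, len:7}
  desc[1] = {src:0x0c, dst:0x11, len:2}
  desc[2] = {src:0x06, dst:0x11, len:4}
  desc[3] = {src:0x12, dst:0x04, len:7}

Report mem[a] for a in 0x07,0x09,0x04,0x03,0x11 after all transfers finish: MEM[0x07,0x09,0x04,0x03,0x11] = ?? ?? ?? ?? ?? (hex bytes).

MEM[0x07,0x09,0x04,0x03,0x11] = 38 5f ca d7 8a

[0] 0x0b->0x01 len=7 : 62 1f d7 a7 af 8a ca
[1] 0x0c->0x11 len=2 : 1f d7
[2] 0x06->0x11 len=4 : 8a ca e7 07
[3] 0x12->0x04 len=7 : ca e7 07 38 e0 5f 56
query mem[0x07]=0x38, mem[0x09]=0x5f, mem[0x04]=0xca, mem[0x03]=0xd7, mem[0x11]=0x8a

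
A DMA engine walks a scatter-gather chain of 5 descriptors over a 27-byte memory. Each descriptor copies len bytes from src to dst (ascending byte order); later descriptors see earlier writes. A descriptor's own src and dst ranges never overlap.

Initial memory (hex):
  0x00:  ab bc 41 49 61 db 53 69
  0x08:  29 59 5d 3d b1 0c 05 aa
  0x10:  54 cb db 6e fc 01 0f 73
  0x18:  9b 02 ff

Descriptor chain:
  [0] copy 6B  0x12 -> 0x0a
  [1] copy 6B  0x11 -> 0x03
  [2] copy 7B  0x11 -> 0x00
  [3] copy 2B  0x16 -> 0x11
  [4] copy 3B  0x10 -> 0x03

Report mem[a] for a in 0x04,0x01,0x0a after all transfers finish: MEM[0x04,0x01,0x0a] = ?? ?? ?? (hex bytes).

MEM[0x04,0x01,0x0a] = 0f db db

#0 dst[0x0a+6] := {0xdb,0x6e,0xfc,0x01,0x0f,0x73}
#1 dst[0x03+6] := {0xcb,0xdb,0x6e,0xfc,0x01,0x0f}
#2 dst[0x00+7] := {0xcb,0xdb,0x6e,0xfc,0x01,0x0f,0x73}
#3 dst[0x11+2] := {0x0f,0x73}
#4 dst[0x03+3] := {0x54,0x0f,0x73}
query mem[0x04]=0x0f, mem[0x01]=0xdb, mem[0x0a]=0xdb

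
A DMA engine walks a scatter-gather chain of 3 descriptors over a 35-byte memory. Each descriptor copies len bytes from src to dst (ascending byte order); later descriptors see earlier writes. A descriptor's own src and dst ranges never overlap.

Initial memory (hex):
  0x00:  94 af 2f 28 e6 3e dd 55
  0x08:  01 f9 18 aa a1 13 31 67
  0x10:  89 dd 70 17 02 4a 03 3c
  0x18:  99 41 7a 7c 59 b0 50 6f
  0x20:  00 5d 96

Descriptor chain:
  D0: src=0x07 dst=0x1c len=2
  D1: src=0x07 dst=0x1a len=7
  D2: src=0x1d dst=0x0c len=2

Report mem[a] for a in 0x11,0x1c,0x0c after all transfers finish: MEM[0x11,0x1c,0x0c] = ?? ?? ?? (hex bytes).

MEM[0x11,0x1c,0x0c] = dd f9 18

D0: mem[0x1c..0x1d] <- [55 01]
D1: mem[0x1a..0x20] <- [55 01 f9 18 aa a1 13]
D2: mem[0x0c..0x0d] <- [18 aa]
query mem[0x11]=0xdd, mem[0x1c]=0xf9, mem[0x0c]=0x18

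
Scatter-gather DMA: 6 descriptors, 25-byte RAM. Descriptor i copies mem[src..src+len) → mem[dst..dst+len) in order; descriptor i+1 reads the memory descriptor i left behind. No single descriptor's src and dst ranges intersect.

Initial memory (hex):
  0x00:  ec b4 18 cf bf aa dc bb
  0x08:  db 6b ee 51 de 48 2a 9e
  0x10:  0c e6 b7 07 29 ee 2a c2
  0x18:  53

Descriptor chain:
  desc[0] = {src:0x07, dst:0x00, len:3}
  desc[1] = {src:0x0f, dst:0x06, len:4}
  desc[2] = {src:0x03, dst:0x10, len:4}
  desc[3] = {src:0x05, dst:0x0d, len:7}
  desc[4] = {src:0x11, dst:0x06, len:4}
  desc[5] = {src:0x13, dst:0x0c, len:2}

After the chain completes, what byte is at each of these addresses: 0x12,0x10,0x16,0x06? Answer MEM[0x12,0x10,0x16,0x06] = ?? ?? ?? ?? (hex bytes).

#0 dst[0x00+3] := {0xbb,0xdb,0x6b}
#1 dst[0x06+4] := {0x9e,0x0c,0xe6,0xb7}
#2 dst[0x10+4] := {0xcf,0xbf,0xaa,0x9e}
#3 dst[0x0d+7] := {0xaa,0x9e,0x0c,0xe6,0xb7,0xee,0x51}
#4 dst[0x06+4] := {0xb7,0xee,0x51,0x29}
#5 dst[0x0c+2] := {0x51,0x29}
query mem[0x12]=0xee, mem[0x10]=0xe6, mem[0x16]=0x2a, mem[0x06]=0xb7

MEM[0x12,0x10,0x16,0x06] = ee e6 2a b7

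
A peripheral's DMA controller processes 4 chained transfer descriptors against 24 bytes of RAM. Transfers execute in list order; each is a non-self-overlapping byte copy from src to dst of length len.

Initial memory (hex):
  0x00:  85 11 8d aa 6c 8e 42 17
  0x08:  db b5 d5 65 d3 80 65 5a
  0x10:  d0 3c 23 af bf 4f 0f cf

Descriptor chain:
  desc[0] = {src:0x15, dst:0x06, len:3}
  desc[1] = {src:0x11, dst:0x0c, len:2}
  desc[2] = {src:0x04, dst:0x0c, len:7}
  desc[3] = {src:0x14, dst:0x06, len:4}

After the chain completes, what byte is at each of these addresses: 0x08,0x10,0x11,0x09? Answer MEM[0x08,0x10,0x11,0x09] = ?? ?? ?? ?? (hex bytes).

MEM[0x08,0x10,0x11,0x09] = 0f cf b5 cf

[0] 0x15->0x06 len=3 : 4f 0f cf
[1] 0x11->0x0c len=2 : 3c 23
[2] 0x04->0x0c len=7 : 6c 8e 4f 0f cf b5 d5
[3] 0x14->0x06 len=4 : bf 4f 0f cf
query mem[0x08]=0x0f, mem[0x10]=0xcf, mem[0x11]=0xb5, mem[0x09]=0xcf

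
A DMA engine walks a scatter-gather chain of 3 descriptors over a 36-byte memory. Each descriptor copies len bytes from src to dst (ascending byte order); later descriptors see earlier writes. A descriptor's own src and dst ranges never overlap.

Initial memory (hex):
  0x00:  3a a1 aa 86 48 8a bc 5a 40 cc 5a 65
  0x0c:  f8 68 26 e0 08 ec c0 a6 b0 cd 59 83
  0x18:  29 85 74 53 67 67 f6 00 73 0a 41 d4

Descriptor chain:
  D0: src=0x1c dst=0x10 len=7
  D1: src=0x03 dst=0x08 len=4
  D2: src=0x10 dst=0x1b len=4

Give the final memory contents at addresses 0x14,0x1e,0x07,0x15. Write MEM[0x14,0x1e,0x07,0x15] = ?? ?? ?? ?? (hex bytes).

MEM[0x14,0x1e,0x07,0x15] = 73 00 5a 0a

#0 dst[0x10+7] := {0x67,0x67,0xf6,0x00,0x73,0x0a,0x41}
#1 dst[0x08+4] := {0x86,0x48,0x8a,0xbc}
#2 dst[0x1b+4] := {0x67,0x67,0xf6,0x00}
query mem[0x14]=0x73, mem[0x1e]=0x00, mem[0x07]=0x5a, mem[0x15]=0x0a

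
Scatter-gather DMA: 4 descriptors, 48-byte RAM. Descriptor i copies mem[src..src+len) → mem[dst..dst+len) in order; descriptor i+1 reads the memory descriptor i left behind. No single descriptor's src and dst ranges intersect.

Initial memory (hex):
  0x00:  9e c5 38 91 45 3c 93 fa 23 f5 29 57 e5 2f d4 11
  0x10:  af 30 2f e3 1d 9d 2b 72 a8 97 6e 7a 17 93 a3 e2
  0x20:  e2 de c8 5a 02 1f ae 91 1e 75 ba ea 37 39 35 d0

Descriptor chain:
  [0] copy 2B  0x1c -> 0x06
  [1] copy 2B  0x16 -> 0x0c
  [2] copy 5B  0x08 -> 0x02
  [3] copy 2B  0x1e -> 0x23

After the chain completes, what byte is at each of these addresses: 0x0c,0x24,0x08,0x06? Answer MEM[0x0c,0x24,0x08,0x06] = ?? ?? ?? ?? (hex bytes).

  after D0: wrote 2B at 0x06 = 1793
  after D1: wrote 2B at 0x0c = 2b72
  after D2: wrote 5B at 0x02 = 23f529572b
  after D3: wrote 2B at 0x23 = a3e2
query mem[0x0c]=0x2b, mem[0x24]=0xe2, mem[0x08]=0x23, mem[0x06]=0x2b

MEM[0x0c,0x24,0x08,0x06] = 2b e2 23 2b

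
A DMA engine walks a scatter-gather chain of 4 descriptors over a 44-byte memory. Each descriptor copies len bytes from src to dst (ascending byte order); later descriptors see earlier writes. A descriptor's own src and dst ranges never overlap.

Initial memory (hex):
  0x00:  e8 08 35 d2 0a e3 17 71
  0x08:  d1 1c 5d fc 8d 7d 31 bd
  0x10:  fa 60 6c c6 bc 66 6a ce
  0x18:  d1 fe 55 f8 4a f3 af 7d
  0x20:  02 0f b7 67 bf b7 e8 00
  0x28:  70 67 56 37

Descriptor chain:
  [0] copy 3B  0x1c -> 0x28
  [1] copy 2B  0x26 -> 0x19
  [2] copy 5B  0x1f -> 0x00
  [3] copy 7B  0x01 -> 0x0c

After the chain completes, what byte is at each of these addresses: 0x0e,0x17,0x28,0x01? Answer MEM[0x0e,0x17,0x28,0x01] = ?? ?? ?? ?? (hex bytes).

#0 dst[0x28+3] := {0x4a,0xf3,0xaf}
#1 dst[0x19+2] := {0xe8,0x00}
#2 dst[0x00+5] := {0x7d,0x02,0x0f,0xb7,0x67}
#3 dst[0x0c+7] := {0x02,0x0f,0xb7,0x67,0xe3,0x17,0x71}
query mem[0x0e]=0xb7, mem[0x17]=0xce, mem[0x28]=0x4a, mem[0x01]=0x02

MEM[0x0e,0x17,0x28,0x01] = b7 ce 4a 02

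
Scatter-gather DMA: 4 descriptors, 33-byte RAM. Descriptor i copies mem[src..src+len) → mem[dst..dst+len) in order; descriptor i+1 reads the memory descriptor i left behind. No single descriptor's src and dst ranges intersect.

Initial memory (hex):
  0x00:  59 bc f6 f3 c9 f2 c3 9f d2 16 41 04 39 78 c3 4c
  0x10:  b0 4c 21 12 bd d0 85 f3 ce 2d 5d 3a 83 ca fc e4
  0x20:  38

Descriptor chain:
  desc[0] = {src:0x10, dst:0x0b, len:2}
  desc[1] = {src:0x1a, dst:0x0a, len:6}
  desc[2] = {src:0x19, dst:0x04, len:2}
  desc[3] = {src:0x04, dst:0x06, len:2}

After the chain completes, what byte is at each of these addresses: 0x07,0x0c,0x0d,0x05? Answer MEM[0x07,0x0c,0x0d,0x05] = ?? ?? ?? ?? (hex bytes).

MEM[0x07,0x0c,0x0d,0x05] = 5d 83 ca 5d

  after D0: wrote 2B at 0x0b = b04c
  after D1: wrote 6B at 0x0a = 5d3a83cafce4
  after D2: wrote 2B at 0x04 = 2d5d
  after D3: wrote 2B at 0x06 = 2d5d
query mem[0x07]=0x5d, mem[0x0c]=0x83, mem[0x0d]=0xca, mem[0x05]=0x5d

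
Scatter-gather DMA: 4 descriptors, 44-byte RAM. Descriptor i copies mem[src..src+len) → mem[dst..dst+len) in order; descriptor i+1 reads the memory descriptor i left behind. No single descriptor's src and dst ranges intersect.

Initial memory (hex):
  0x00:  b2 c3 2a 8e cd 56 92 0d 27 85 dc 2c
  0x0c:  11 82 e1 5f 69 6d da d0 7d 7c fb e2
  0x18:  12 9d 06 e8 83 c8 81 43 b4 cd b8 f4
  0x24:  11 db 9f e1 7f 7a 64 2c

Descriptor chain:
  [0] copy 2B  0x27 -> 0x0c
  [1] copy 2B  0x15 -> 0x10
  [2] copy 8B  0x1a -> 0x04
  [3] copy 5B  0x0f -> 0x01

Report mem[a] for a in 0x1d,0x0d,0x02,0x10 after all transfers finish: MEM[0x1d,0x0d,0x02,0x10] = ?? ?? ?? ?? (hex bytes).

[0] 0x27->0x0c len=2 : e1 7f
[1] 0x15->0x10 len=2 : 7c fb
[2] 0x1a->0x04 len=8 : 06 e8 83 c8 81 43 b4 cd
[3] 0x0f->0x01 len=5 : 5f 7c fb da d0
query mem[0x1d]=0xc8, mem[0x0d]=0x7f, mem[0x02]=0x7c, mem[0x10]=0x7c

MEM[0x1d,0x0d,0x02,0x10] = c8 7f 7c 7c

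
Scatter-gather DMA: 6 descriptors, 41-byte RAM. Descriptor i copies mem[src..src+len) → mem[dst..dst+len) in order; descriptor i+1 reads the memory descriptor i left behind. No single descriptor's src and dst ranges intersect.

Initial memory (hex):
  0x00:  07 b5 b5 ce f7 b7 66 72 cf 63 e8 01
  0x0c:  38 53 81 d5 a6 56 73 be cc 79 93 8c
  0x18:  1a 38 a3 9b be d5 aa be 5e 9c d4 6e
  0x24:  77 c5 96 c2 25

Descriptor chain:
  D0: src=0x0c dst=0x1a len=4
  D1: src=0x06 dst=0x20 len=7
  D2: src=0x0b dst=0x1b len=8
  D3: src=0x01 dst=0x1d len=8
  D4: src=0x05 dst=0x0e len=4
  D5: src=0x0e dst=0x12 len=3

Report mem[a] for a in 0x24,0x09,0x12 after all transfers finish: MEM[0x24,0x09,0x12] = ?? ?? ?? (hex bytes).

#0 dst[0x1a+4] := {0x38,0x53,0x81,0xd5}
#1 dst[0x20+7] := {0x66,0x72,0xcf,0x63,0xe8,0x01,0x38}
#2 dst[0x1b+8] := {0x01,0x38,0x53,0x81,0xd5,0xa6,0x56,0x73}
#3 dst[0x1d+8] := {0xb5,0xb5,0xce,0xf7,0xb7,0x66,0x72,0xcf}
#4 dst[0x0e+4] := {0xb7,0x66,0x72,0xcf}
#5 dst[0x12+3] := {0xb7,0x66,0x72}
query mem[0x24]=0xcf, mem[0x09]=0x63, mem[0x12]=0xb7

MEM[0x24,0x09,0x12] = cf 63 b7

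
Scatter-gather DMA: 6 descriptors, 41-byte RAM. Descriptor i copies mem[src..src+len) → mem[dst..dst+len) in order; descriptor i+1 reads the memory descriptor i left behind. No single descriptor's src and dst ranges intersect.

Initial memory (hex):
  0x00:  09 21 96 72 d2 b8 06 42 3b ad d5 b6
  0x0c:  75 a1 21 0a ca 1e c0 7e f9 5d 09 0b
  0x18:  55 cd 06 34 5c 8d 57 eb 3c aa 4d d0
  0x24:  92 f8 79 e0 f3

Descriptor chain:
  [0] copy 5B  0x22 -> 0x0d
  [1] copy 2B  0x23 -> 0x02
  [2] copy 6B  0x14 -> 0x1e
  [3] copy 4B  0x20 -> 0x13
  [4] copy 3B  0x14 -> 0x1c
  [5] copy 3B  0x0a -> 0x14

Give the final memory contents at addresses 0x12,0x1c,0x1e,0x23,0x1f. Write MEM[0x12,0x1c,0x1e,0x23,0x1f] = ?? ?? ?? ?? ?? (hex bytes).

MEM[0x12,0x1c,0x1e,0x23,0x1f] = c0 0b cd cd 5d

  after D0: wrote 5B at 0x0d = 4dd092f879
  after D1: wrote 2B at 0x02 = d092
  after D2: wrote 6B at 0x1e = f95d090b55cd
  after D3: wrote 4B at 0x13 = 090b55cd
  after D4: wrote 3B at 0x1c = 0b55cd
  after D5: wrote 3B at 0x14 = d5b675
query mem[0x12]=0xc0, mem[0x1c]=0x0b, mem[0x1e]=0xcd, mem[0x23]=0xcd, mem[0x1f]=0x5d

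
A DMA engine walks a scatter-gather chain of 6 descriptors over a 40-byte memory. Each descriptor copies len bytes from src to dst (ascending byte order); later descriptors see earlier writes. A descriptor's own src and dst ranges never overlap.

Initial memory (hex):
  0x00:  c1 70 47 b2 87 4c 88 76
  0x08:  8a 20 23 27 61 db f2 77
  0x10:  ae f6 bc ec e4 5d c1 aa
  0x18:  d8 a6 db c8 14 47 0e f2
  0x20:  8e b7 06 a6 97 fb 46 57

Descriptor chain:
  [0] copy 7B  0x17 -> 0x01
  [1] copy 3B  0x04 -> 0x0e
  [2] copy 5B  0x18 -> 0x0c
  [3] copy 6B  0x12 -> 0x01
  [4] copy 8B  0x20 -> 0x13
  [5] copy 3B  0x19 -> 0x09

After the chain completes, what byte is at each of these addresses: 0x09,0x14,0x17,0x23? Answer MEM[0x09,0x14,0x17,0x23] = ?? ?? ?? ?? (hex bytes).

D0: mem[0x01..0x07] <- [aa d8 a6 db c8 14 47]
D1: mem[0x0e..0x10] <- [db c8 14]
D2: mem[0x0c..0x10] <- [d8 a6 db c8 14]
D3: mem[0x01..0x06] <- [bc ec e4 5d c1 aa]
D4: mem[0x13..0x1a] <- [8e b7 06 a6 97 fb 46 57]
D5: mem[0x09..0x0b] <- [46 57 c8]
query mem[0x09]=0x46, mem[0x14]=0xb7, mem[0x17]=0x97, mem[0x23]=0xa6

MEM[0x09,0x14,0x17,0x23] = 46 b7 97 a6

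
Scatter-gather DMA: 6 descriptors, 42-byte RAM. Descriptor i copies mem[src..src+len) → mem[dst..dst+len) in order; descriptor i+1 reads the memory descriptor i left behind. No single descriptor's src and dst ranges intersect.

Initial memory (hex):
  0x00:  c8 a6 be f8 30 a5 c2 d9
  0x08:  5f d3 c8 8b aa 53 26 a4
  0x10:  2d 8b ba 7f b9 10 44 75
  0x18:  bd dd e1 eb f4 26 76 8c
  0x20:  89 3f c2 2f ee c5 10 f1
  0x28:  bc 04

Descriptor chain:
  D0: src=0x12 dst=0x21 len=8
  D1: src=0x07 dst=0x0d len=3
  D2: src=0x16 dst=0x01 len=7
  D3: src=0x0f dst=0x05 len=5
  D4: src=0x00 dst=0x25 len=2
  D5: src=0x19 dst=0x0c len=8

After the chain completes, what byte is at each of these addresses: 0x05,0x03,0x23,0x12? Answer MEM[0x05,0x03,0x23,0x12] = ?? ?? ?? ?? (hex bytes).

MEM[0x05,0x03,0x23,0x12] = d3 bd b9 8c

D0: mem[0x21..0x28] <- [ba 7f b9 10 44 75 bd dd]
D1: mem[0x0d..0x0f] <- [d9 5f d3]
D2: mem[0x01..0x07] <- [44 75 bd dd e1 eb f4]
D3: mem[0x05..0x09] <- [d3 2d 8b ba 7f]
D4: mem[0x25..0x26] <- [c8 44]
D5: mem[0x0c..0x13] <- [dd e1 eb f4 26 76 8c 89]
query mem[0x05]=0xd3, mem[0x03]=0xbd, mem[0x23]=0xb9, mem[0x12]=0x8c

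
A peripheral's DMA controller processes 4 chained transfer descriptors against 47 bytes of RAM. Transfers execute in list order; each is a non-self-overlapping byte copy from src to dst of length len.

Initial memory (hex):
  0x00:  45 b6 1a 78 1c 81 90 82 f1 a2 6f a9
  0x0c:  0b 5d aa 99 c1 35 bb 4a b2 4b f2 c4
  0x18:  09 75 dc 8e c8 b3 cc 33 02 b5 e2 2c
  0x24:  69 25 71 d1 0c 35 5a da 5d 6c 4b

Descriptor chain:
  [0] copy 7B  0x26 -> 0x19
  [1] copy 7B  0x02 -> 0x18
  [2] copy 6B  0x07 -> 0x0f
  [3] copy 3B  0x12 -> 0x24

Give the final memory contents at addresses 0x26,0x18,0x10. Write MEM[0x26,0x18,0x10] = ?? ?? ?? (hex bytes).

MEM[0x26,0x18,0x10] = 0b 1a f1

  after D0: wrote 7B at 0x19 = 71d10c355ada5d
  after D1: wrote 7B at 0x18 = 1a781c819082f1
  after D2: wrote 6B at 0x0f = 82f1a26fa90b
  after D3: wrote 3B at 0x24 = 6fa90b
query mem[0x26]=0x0b, mem[0x18]=0x1a, mem[0x10]=0xf1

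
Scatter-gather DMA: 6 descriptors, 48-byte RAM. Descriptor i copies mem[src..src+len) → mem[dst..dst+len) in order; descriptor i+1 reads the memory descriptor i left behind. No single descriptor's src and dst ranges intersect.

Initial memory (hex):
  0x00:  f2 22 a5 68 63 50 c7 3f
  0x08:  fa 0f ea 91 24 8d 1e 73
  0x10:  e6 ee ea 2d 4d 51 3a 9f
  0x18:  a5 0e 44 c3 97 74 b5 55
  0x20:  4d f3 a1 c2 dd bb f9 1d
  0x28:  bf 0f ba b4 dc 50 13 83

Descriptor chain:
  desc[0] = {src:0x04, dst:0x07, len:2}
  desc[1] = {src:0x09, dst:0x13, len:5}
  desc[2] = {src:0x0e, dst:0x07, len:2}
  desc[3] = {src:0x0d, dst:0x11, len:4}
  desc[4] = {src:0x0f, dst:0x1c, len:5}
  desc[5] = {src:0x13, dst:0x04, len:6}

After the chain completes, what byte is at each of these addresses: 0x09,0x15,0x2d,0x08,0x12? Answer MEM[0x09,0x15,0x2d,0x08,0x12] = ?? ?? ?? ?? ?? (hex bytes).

MEM[0x09,0x15,0x2d,0x08,0x12] = a5 91 50 8d 1e

D0: mem[0x07..0x08] <- [63 50]
D1: mem[0x13..0x17] <- [0f ea 91 24 8d]
D2: mem[0x07..0x08] <- [1e 73]
D3: mem[0x11..0x14] <- [8d 1e 73 e6]
D4: mem[0x1c..0x20] <- [73 e6 8d 1e 73]
D5: mem[0x04..0x09] <- [73 e6 91 24 8d a5]
query mem[0x09]=0xa5, mem[0x15]=0x91, mem[0x2d]=0x50, mem[0x08]=0x8d, mem[0x12]=0x1e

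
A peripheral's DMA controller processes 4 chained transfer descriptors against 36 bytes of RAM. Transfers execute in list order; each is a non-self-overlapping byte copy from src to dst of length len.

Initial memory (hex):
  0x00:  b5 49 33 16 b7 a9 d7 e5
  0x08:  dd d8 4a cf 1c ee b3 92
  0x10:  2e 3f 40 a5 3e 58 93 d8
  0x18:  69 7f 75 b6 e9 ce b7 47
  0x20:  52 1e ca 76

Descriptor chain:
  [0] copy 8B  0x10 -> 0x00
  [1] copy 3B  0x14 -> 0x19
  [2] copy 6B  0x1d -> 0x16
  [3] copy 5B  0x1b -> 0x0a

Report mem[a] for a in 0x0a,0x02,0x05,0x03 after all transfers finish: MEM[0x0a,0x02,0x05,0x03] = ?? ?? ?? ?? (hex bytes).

MEM[0x0a,0x02,0x05,0x03] = ca 40 58 a5

#0 dst[0x00+8] := {0x2e,0x3f,0x40,0xa5,0x3e,0x58,0x93,0xd8}
#1 dst[0x19+3] := {0x3e,0x58,0x93}
#2 dst[0x16+6] := {0xce,0xb7,0x47,0x52,0x1e,0xca}
#3 dst[0x0a+5] := {0xca,0xe9,0xce,0xb7,0x47}
query mem[0x0a]=0xca, mem[0x02]=0x40, mem[0x05]=0x58, mem[0x03]=0xa5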